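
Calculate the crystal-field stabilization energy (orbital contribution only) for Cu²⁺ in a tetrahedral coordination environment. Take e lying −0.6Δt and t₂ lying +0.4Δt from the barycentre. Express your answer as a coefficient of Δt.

-0.4 Δt

Cu²⁺: group 11, so d-count = 11 − 2 = 9.
With tetrahedral geometry the complex is necessarily high-spin.
Configuration: e⁴ t₂⁵.
CFSE = 4(-0.6Δt) + 5(0.4Δt) = -2.4Δt + 2.0Δt = -0.4Δt.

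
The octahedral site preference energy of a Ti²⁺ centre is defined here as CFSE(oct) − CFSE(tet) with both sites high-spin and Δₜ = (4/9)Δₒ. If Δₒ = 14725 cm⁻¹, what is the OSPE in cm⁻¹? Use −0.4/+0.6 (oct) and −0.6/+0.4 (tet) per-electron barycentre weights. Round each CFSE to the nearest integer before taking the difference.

-3927

Ti sits in group 4; removing 2 electrons leaves Ti²⁺ with 4 − 2 = 2 d electrons.
Octahedral high-spin t₂g² eg⁰: CFSE = -0.8 × 14725 = -11780 cm⁻¹.
In a tetrahedral site the filling is e² t₂⁰: CFSE(tet) = -1.2Δₜ = -1.2 × (4/9)(14725) = -7853 cm⁻¹.
Subtracting, OSPE = -11780 − (-7853) = -3927 cm⁻¹.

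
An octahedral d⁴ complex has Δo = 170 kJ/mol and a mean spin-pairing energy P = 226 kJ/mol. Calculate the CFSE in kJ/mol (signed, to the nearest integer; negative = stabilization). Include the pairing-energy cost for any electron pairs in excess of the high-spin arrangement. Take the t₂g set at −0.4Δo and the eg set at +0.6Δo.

-102

Since Δo = 170 kJ/mol < P = 226 kJ/mol, the complex adopts the high-spin configuration.
Filling d⁴ accordingly: t₂g³ eg¹.
Orbital CFSE = -0.6Δo = -0.6 × 170 = -102 kJ/mol.
High-spin has no excess pairs, so no pairing correction applies.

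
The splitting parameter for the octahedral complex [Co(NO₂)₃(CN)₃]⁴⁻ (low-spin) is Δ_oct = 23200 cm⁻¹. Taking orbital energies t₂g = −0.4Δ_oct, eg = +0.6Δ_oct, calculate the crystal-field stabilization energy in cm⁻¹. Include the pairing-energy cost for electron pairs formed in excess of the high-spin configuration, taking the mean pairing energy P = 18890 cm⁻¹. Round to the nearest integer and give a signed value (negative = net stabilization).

Ligand charges: 3×(-1) from NO₂⁻ and 3×(-1) from CN⁻ sum to -6; with overall charge -4, Co is +2.
Group 9 minus oxidation state +2 gives a d⁷ configuration for Co²⁺.
Electron filling gives t₂g⁶ eg¹.
CFSE(orbital) = 6×(-0.4Δ_oct) + 1×(0.6Δ_oct) = -1.8Δ_oct; with Δ_oct = 23200 cm⁻¹ that is -41760 cm⁻¹.
High-spin d⁷ would be t₂g⁵ eg² with 2 pairs; low-spin has 3, so 1 excess pair costs +1P = +18890 cm⁻¹.
Net CFSE = -41760 + 18890 = -22870 cm⁻¹.

-22870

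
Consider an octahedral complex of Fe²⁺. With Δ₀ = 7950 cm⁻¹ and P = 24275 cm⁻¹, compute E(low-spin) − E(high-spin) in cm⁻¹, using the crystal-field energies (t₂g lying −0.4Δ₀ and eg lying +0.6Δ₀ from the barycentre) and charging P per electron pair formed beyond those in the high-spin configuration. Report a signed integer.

Fe²⁺: group 8, so d-count = 8 − 2 = 6.
In the high-spin limit (t₂g⁴ eg²) the orbital term is -0.4Δ₀ = -3180 cm⁻¹, with no excess pairing.
Low-spin: t₂g⁶ eg⁰, orbital CFSE = -2.4Δ₀ = -19080 cm⁻¹; plus 2 excess pairs × P = +48550 cm⁻¹; total 29470 cm⁻¹.
E(LS) − E(HS) = 29470 − (-3180) = 32650 cm⁻¹.

32650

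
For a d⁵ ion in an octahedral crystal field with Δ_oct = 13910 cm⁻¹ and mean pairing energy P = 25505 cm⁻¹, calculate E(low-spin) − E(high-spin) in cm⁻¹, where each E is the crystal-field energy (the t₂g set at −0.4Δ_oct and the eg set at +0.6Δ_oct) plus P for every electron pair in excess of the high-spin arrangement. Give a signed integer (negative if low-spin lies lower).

23190

High-spin: t₂g³ eg², CFSE = 0.0Δ_oct = 0 cm⁻¹.
Low-spin t₂g⁵ eg⁰ gives -2.0Δ_oct = -27820 cm⁻¹, but forming 2 extra pairs costs 2P = 51010 cm⁻¹, so E(LS) = -27820 + 51010 = 23190 cm⁻¹.
E(LS) − E(HS) = 23190 − (0) = 23190 cm⁻¹.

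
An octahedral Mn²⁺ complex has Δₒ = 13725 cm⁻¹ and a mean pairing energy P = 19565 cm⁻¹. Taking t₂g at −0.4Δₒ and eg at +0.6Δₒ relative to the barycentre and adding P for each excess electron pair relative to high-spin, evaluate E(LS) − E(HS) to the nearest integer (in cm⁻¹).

Mn²⁺: group 7, so d-count = 7 − 2 = 5.
In the high-spin limit (t₂g³ eg²) the orbital term is 0.0Δₒ = 0 cm⁻¹, with no excess pairing.
For low-spin the configuration is t₂g⁵ eg⁰: orbital energy -2.0 × 13725 = -27450 cm⁻¹, and 2 additional pairs relative to high-spin add 39130 cm⁻¹, giving 11680 cm⁻¹.
The difference is 11680 − (0) = 11680 cm⁻¹, so high-spin lies lower.

11680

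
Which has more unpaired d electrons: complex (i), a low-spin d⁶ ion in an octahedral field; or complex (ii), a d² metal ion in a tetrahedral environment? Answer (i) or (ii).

(ii)

(i): t2g^6 e_g^0 → 0 unpaired.
(ii): Tetrahedral fields are weak (Δₜ ≈ 4/9 Δₒ), so electrons fill high-spin; e^2 t2^0 → 2 unpaired.
So (ii) has more unpaired electrons.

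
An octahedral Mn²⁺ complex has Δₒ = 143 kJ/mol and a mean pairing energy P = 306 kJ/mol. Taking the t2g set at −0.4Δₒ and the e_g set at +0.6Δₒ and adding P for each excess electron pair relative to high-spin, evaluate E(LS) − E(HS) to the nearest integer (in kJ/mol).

Group 7 minus oxidation state +2 gives a d⁵ configuration for Mn²⁺.
In the high-spin limit (t2g^3 e_g^2) the orbital term is 0.0Δₒ = 0 kJ/mol, with no excess pairing.
Low-spin t2g^5 e_g^0 gives -2.0Δₒ = -286 kJ/mol, but forming 2 extra pairs costs 2P = 612 kJ/mol, so E(LS) = -286 + 612 = 326 kJ/mol.
Thus E(LS) − E(HS) = 326 kJ/mol.

326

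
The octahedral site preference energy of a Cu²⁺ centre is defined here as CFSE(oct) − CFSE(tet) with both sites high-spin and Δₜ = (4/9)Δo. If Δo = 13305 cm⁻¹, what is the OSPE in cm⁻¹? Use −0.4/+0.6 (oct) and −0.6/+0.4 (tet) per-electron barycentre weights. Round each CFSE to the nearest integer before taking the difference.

Group 11 minus oxidation state +2 gives a d⁹ configuration for Cu²⁺.
Octahedral (high-spin): t₂g⁶ eg³, CFSE = 6(−0.4) + 3(+0.6) = -0.6Δo = -0.6 × 13305 = -7983 cm⁻¹.
Tetrahedral e⁴ t₂⁵ gives -0.4Δₜ = -0.4 × (4/9) × 13305 = -2365 cm⁻¹.
OSPE = CFSE(oct) − CFSE(tet) = -7983 − (-2365) = -5618 cm⁻¹.

-5618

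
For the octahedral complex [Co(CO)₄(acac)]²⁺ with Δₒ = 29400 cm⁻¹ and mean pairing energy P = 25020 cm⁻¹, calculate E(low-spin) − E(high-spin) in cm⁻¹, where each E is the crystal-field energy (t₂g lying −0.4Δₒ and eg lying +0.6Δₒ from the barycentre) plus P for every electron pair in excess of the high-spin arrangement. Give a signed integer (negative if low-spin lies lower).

-8760

Ligand charges: 4×(+0) from CO and 1×(-1) from acac⁻ sum to -1; with overall charge +2, Co is +3.
Co is in group 9, so Co³⁺ is d⁶ (9 − 3 = 6).
High-spin: t₂g⁴ eg², CFSE = -0.4Δₒ = -11760 cm⁻¹.
For low-spin the configuration is t₂g⁶ eg⁰: orbital energy -2.4 × 29400 = -70560 cm⁻¹, and 2 additional pairs relative to high-spin add 50040 cm⁻¹, giving -20520 cm⁻¹.
The difference is -20520 − (-11760) = -8760 cm⁻¹, so low-spin lies lower.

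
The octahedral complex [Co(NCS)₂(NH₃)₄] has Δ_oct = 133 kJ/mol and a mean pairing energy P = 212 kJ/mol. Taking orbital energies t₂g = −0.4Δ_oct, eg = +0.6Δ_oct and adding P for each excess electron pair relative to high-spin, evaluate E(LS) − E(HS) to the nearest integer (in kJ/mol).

Ligand charges: 2×(-1) from NCS⁻ and 4×(+0) from NH₃ sum to -2; with overall charge +0, Co is +2.
Co²⁺: group 9, so d-count = 9 − 2 = 7.
In the high-spin limit (t₂g⁵ eg²) the orbital term is -0.8Δ_oct = -106 kJ/mol, with no excess pairing.
Low-spin: t₂g⁶ eg¹, orbital CFSE = -1.8Δ_oct = -239 kJ/mol; plus 1 excess pair × P = +212 kJ/mol; total -27 kJ/mol.
Thus E(LS) − E(HS) = 79 kJ/mol.

79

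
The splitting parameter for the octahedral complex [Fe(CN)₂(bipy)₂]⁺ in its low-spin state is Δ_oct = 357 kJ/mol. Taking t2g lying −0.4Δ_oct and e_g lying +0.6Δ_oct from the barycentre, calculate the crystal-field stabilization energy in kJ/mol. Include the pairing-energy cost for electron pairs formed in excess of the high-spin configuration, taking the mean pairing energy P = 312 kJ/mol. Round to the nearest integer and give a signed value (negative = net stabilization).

Ligand charges: 2×(-1) from CN⁻ and 2×(+0) from bipy sum to -2; with overall charge +1, Fe is +3.
Fe³⁺: group 8, so d-count = 8 − 3 = 5.
The d⁵ electrons fill as t2g^5 e_g^0.
CFSE(orbital) = 5×(-0.4Δ_oct) + 0×(0.6Δ_oct) = -2.0Δ_oct; with Δ_oct = 357 kJ/mol that is -714 kJ/mol.
Relative to high-spin t2g^3 e_g^2 (0 paired), the low-spin configuration has 2 additional pairs, contributing +2 × 312 = +624 kJ/mol.
Overall CFSE = -714 + 624 = -90 kJ/mol.

-90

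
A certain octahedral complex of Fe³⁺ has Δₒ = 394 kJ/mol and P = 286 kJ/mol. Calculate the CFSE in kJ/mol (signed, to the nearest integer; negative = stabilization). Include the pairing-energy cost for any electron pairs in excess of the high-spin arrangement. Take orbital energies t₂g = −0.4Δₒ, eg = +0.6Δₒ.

Fe sits in group 8; removing 3 electrons leaves Fe³⁺ with 8 − 3 = 5 d electrons.
Since Δₒ = 394 kJ/mol > P = 286 kJ/mol, the complex adopts the low-spin configuration.
Filling d⁵ accordingly: t₂g⁵ eg⁰.
Orbital CFSE = -2.0Δₒ = -2.0 × 394 = -788 kJ/mol.
Excess pairs vs high-spin: 2 − 0 = 2; pairing cost = +572 kJ/mol.
Net CFSE = -788 + 572 = -216 kJ/mol.

-216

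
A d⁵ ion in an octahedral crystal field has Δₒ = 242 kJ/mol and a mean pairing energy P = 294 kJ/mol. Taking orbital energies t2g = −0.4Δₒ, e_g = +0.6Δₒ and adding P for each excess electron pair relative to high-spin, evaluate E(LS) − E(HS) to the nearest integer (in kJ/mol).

High-spin: t2g^3 e_g^2, CFSE = 0.0Δₒ = 0 kJ/mol.
Low-spin t2g^5 e_g^0 gives -2.0Δₒ = -484 kJ/mol, but forming 2 extra pairs costs 2P = 588 kJ/mol, so E(LS) = -484 + 588 = 104 kJ/mol.
Thus E(LS) − E(HS) = 104 kJ/mol.

104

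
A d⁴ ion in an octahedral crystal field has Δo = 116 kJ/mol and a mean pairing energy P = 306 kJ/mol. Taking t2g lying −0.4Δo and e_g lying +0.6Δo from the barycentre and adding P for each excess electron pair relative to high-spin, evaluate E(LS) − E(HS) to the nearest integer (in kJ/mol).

190

High-spin d⁴ fills as t2g^3 e_g^1 with CFSE 3(−0.4) + 1(+0.6) = -0.6Δo = -70 kJ/mol.
For low-spin the configuration is t2g^4 e_g^0: orbital energy -1.6 × 116 = -186 kJ/mol, and 1 additional pair relative to high-spin adds 306 kJ/mol, giving 120 kJ/mol.
Thus E(LS) − E(HS) = 190 kJ/mol.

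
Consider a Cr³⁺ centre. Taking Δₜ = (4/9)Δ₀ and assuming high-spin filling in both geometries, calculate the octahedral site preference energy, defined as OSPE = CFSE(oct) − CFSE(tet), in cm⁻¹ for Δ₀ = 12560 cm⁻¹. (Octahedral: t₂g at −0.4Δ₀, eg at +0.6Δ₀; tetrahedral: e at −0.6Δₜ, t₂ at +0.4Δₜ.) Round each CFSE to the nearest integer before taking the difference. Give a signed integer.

Cr sits in group 6; removing 3 electrons leaves Cr³⁺ with 6 − 3 = 3 d electrons.
Octahedral high-spin t2g^3 e_g^0: CFSE = -1.2 × 12560 = -15072 cm⁻¹.
Tetrahedral e^2 t2^1 gives -0.8Δₜ = -0.8 × (4/9) × 12560 = -4466 cm⁻¹.
OSPE = CFSE(oct) − CFSE(tet) = -15072 − (-4466) = -10606 cm⁻¹.

-10606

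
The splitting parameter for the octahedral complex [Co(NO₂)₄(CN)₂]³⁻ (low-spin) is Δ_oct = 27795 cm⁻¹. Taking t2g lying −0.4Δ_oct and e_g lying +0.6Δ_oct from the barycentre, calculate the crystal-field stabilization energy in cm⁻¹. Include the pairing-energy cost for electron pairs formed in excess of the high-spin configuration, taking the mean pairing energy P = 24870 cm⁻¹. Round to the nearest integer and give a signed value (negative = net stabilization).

Ligand charges: 4×(-1) from NO₂⁻ and 2×(-1) from CN⁻ sum to -6; with overall charge -3, Co is +3.
Co sits in group 9; removing 3 electrons leaves Co³⁺ with 9 − 3 = 6 d electrons.
Configuration: t2g^6 e_g^0.
Orbital CFSE = 6(-0.4) + 0(0.6) = -2.4Δ_oct = -2.4 × 27795 = -66708 cm⁻¹.
Relative to high-spin t2g^4 e_g^2 (1 paired), the low-spin configuration has 2 additional pairs, contributing +2 × 24870 = +49740 cm⁻¹.
Combining: -66708 + 49740 = -16968 cm⁻¹.

-16968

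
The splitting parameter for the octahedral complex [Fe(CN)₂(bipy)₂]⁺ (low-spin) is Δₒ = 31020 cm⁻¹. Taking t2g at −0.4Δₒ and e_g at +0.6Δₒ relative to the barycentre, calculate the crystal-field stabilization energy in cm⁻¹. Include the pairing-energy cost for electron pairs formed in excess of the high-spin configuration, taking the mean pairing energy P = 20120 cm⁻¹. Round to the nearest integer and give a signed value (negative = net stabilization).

Ligand charges: 2×(-1) from CN⁻ and 2×(+0) from bipy sum to -2; with overall charge +1, Fe is +3.
Fe³⁺: group 8, so d-count = 8 − 3 = 5.
Electron filling gives t2g^5 e_g^0.
The orbital stabilization is -2.0Δₒ = -2.0 × 31020 = -62040 cm⁻¹.
Pairing penalty: 2 pairs vs 0 in the high-spin reference → 2 extra × P = 40240 cm⁻¹.
Net CFSE = -62040 + 40240 = -21800 cm⁻¹.

-21800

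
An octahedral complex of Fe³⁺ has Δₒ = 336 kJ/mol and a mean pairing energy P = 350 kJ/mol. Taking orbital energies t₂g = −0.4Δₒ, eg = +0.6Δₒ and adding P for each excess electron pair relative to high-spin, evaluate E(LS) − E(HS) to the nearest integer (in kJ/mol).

Group 8 minus oxidation state +3 gives a d⁵ configuration for Fe³⁺.
In the high-spin limit (t₂g³ eg²) the orbital term is 0.0Δₒ = 0 kJ/mol, with no excess pairing.
Low-spin t₂g⁵ eg⁰ gives -2.0Δₒ = -672 kJ/mol, but forming 2 extra pairs costs 2P = 700 kJ/mol, so E(LS) = -672 + 700 = 28 kJ/mol.
E(LS) − E(HS) = 28 − (0) = 28 kJ/mol.

28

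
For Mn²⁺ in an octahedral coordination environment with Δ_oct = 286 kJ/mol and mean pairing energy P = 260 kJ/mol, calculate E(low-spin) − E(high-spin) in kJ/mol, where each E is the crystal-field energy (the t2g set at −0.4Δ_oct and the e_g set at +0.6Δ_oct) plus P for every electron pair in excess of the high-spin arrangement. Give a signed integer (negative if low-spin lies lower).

-52

Mn sits in group 7; removing 2 electrons leaves Mn²⁺ with 7 − 2 = 5 d electrons.
In the high-spin limit (t2g^3 e_g^2) the orbital term is 0.0Δ_oct = 0 kJ/mol, with no excess pairing.
For low-spin the configuration is t2g^5 e_g^0: orbital energy -2.0 × 286 = -572 kJ/mol, and 2 additional pairs relative to high-spin add 520 kJ/mol, giving -52 kJ/mol.
The difference is -52 − (0) = -52 kJ/mol, so low-spin lies lower.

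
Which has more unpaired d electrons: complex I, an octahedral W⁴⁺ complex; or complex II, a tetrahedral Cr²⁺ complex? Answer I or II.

I: W is in group 6, so W⁴⁺ is d² (6 − 4 = 2); For octahedral d² the high- and low-spin configurations coincide; t2g^2 e_g^0 → 2 unpaired.
II: Cr²⁺: group 6, so d-count = 6 − 2 = 4; With tetrahedral geometry the complex is necessarily high-spin; e² t₂² → 4 unpaired.
So II has more unpaired electrons.

II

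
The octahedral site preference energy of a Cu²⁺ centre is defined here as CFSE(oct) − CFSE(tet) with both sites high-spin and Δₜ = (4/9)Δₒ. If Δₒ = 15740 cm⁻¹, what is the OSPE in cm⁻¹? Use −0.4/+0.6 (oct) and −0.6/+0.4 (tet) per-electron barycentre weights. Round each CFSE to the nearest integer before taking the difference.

Group 11 minus oxidation state +2 gives a d⁹ configuration for Cu²⁺.
Octahedral (high-spin): t2g^6 e_g^3, CFSE = 6(−0.4) + 3(+0.6) = -0.6Δₒ = -0.6 × 15740 = -9444 cm⁻¹.
In a tetrahedral site the filling is e^4 t2^5: CFSE(tet) = -0.4Δₜ = -0.4 × (4/9)(15740) = -2798 cm⁻¹.
OSPE = -9444 − (-2798) = -6646 cm⁻¹.

-6646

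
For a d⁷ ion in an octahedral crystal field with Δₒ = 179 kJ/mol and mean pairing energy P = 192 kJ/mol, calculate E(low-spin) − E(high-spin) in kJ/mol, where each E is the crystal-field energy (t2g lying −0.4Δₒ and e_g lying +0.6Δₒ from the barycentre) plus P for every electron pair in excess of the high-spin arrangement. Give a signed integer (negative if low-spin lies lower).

High-spin: t2g^5 e_g^2, CFSE = -0.8Δₒ = -143 kJ/mol.
Low-spin: t2g^6 e_g^1, orbital CFSE = -1.8Δₒ = -322 kJ/mol; plus 1 excess pair × P = +192 kJ/mol; total -130 kJ/mol.
Thus E(LS) − E(HS) = 13 kJ/mol.

13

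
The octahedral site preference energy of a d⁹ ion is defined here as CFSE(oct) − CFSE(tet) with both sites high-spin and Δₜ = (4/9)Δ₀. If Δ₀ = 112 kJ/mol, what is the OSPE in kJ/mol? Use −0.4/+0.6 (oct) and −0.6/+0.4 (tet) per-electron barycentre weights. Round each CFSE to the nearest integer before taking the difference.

-47

Octahedral high-spin t2g^6 e_g^3: CFSE = -0.6 × 112 = -67 kJ/mol.
Tetrahedral: e^4 t2^5, CFSE = 4(−0.6) + 5(+0.4) = -0.4Δₜ = -0.4 × (4/9) × 112 = -20 kJ/mol.
OSPE = CFSE(oct) − CFSE(tet) = -67 − (-20) = -47 kJ/mol.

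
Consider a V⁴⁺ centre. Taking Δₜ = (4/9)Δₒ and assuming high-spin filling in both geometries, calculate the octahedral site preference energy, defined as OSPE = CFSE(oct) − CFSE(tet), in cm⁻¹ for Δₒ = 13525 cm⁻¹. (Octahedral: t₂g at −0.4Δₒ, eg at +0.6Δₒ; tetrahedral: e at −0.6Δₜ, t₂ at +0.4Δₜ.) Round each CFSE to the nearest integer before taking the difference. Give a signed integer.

V is in group 5, so V⁴⁺ is d¹ (5 − 4 = 1).
In an octahedral site d¹ (HS) is t₂g¹ eg⁰, giving CFSE(oct) = -0.4Δₒ = -5410 cm⁻¹.
Tetrahedral e¹ t₂⁰ gives -0.6Δₜ = -0.6 × (4/9) × 13525 = -3607 cm⁻¹.
OSPE = -5410 − (-3607) = -1803 cm⁻¹.

-1803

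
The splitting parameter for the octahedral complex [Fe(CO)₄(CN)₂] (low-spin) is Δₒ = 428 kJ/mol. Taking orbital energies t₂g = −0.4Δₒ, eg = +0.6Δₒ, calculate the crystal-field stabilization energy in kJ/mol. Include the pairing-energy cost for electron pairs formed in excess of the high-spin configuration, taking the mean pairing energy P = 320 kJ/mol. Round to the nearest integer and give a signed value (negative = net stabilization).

Ligand charges: 4×(+0) from CO and 2×(-1) from CN⁻ sum to -2; with overall charge +0, Fe is +2.
Fe sits in group 8; removing 2 electrons leaves Fe²⁺ with 8 − 2 = 6 d electrons.
The d⁶ electrons fill as t₂g⁶ eg⁰.
CFSE(orbital) = 6×(-0.4Δₒ) + 0×(0.6Δₒ) = -2.4Δₒ; with Δₒ = 428 kJ/mol that is -1027 kJ/mol.
Pairing penalty: 3 pairs vs 1 in the high-spin reference → 2 extra × P = 640 kJ/mol.
Combining: -1027 + 640 = -387 kJ/mol.

-387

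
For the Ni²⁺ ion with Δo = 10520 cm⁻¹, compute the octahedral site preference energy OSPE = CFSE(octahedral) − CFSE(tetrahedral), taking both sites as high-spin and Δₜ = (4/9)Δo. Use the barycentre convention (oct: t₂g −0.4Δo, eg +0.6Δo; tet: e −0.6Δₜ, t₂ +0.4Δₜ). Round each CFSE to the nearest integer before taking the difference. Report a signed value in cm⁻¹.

-8884

Ni²⁺: group 10, so d-count = 10 − 2 = 8.
Octahedral (high-spin): t2g^6 e_g^2, CFSE = 6(−0.4) + 2(+0.6) = -1.2Δo = -1.2 × 10520 = -12624 cm⁻¹.
Tetrahedral: e^4 t2^4, CFSE = 4(−0.6) + 4(+0.4) = -0.8Δₜ = -0.8 × (4/9) × 10520 = -3740 cm⁻¹.
OSPE = -12624 − (-3740) = -8884 cm⁻¹.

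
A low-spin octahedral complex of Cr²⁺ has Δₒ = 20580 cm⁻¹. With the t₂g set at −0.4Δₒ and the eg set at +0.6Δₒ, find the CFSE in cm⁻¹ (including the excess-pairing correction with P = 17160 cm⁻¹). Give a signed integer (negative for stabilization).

-15768

Cr is in group 6, so Cr²⁺ is d⁴ (6 − 2 = 4).
The d⁴ electrons fill as t₂g⁴ eg⁰.
CFSE(orbital) = 4×(-0.4Δₒ) + 0×(0.6Δₒ) = -1.6Δₒ; with Δₒ = 20580 cm⁻¹ that is -32928 cm⁻¹.
Relative to high-spin t₂g³ eg¹ (0 paired), the low-spin configuration has 1 additional pair, contributing +1 × 17160 = +17160 cm⁻¹.
Overall CFSE = -32928 + 17160 = -15768 cm⁻¹.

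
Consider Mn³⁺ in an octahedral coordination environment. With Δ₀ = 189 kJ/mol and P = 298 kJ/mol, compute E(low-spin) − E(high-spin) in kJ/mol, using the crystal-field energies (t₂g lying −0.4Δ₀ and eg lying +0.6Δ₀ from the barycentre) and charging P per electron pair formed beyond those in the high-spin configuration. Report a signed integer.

109

Group 7 minus oxidation state +3 gives a d⁴ configuration for Mn³⁺.
High-spin d⁴ fills as t₂g³ eg¹ with CFSE 3(−0.4) + 1(+0.6) = -0.6Δ₀ = -113 kJ/mol.
Low-spin t₂g⁴ eg⁰ gives -1.6Δ₀ = -302 kJ/mol, but forming 1 extra pair costs 1P = 298 kJ/mol, so E(LS) = -302 + 298 = -4 kJ/mol.
E(LS) − E(HS) = -4 − (-113) = 109 kJ/mol.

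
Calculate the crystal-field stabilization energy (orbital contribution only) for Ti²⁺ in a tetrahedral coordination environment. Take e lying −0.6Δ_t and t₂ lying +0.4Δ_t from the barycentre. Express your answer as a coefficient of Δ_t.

-1.2 Δ_t

Ti is in group 4, so Ti²⁺ is d² (4 − 2 = 2).
With tetrahedral geometry the complex is necessarily high-spin.
Configuration: e² t₂⁰.
CFSE = 2(-0.6Δ_t) + 0(0.4Δ_t) = -1.2Δ_t + 0.0Δ_t = -1.2Δ_t.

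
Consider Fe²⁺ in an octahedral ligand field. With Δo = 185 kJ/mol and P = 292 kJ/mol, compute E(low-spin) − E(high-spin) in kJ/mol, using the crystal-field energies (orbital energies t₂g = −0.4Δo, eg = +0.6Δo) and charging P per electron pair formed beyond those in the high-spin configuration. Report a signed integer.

214

Fe sits in group 8; removing 2 electrons leaves Fe²⁺ with 8 − 2 = 6 d electrons.
In the high-spin limit (t₂g⁴ eg²) the orbital term is -0.4Δo = -74 kJ/mol, with no excess pairing.
Low-spin: t₂g⁶ eg⁰, orbital CFSE = -2.4Δo = -444 kJ/mol; plus 2 excess pairs × P = +584 kJ/mol; total 140 kJ/mol.
E(LS) − E(HS) = 140 − (-74) = 214 kJ/mol.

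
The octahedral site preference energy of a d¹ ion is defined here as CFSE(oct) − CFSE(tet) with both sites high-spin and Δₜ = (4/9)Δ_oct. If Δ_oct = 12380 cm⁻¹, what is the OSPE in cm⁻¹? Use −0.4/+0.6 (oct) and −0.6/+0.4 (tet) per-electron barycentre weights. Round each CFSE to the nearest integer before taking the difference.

In an octahedral site d¹ (HS) is t₂g¹ eg⁰, giving CFSE(oct) = -0.4Δ_oct = -4952 cm⁻¹.
In a tetrahedral site the filling is e¹ t₂⁰: CFSE(tet) = -0.6Δₜ = -0.6 × (4/9)(12380) = -3301 cm⁻¹.
Subtracting, OSPE = -4952 − (-3301) = -1651 cm⁻¹.

-1651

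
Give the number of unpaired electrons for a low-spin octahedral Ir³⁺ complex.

0

Ir³⁺: group 9, so d-count = 9 − 3 = 6.
Configuration: t₂g⁶ eg⁰, giving 0 unpaired electrons.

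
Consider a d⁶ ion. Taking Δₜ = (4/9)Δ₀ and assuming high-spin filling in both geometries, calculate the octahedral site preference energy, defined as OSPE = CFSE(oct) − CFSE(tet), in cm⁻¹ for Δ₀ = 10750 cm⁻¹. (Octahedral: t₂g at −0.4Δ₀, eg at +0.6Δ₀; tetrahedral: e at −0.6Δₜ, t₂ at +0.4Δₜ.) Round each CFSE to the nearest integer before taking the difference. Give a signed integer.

-1433

Octahedral high-spin t2g^4 e_g^2: CFSE = -0.4 × 10750 = -4300 cm⁻¹.
Tetrahedral: e^3 t2^3, CFSE = 3(−0.6) + 3(+0.4) = -0.6Δₜ = -0.6 × (4/9) × 10750 = -2867 cm⁻¹.
OSPE = CFSE(oct) − CFSE(tet) = -4300 − (-2867) = -1433 cm⁻¹.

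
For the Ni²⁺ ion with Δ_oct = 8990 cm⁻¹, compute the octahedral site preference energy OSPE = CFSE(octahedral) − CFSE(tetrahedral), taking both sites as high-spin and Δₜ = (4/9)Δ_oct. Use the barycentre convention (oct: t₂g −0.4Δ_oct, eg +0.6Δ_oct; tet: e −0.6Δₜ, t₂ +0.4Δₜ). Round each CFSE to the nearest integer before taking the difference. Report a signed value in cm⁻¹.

-7592

Ni is in group 10, so Ni²⁺ is d⁸ (10 − 2 = 8).
In an octahedral site d⁸ (HS) is t₂g⁶ eg², giving CFSE(oct) = -1.2Δ_oct = -10788 cm⁻¹.
Tetrahedral e⁴ t₂⁴ gives -0.8Δₜ = -0.8 × (4/9) × 8990 = -3196 cm⁻¹.
OSPE = -10788 − (-3196) = -7592 cm⁻¹.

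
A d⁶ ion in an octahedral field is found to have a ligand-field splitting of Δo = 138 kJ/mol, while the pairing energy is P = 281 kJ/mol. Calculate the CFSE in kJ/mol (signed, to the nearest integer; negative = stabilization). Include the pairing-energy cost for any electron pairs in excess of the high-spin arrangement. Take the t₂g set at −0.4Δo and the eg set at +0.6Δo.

-55

Here Δo < P (138 < 281), so the high-spin state is favoured.
Filling d⁶ accordingly: t₂g⁴ eg².
Orbital CFSE = -0.4Δo = -0.4 × 138 = -55 kJ/mol.
High-spin has no excess pairs, so no pairing correction applies.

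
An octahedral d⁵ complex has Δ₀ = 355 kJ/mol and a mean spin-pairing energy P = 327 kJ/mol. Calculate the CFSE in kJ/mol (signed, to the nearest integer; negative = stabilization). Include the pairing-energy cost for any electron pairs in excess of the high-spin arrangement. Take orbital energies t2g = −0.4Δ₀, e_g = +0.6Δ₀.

-56

With Δ₀ > P the complex is low-spin.
Filling d⁵ accordingly: t2g^5 e_g^0.
Orbital CFSE = -2.0Δ₀ = -2.0 × 355 = -710 kJ/mol.
Excess pairs vs high-spin: 2 − 0 = 2; pairing cost = +654 kJ/mol.
Net CFSE = -710 + 654 = -56 kJ/mol.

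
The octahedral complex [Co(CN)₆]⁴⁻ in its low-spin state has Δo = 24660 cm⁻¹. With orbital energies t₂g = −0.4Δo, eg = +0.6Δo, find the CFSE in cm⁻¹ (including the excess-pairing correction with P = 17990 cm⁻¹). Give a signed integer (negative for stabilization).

Each CN⁻ contributes -1; 6 × (-1) = -6. With overall charge -4, Co is in the +2 oxidation state.
Group 9 minus oxidation state +2 gives a d⁷ configuration for Co²⁺.
The d⁷ electrons fill as t₂g⁶ eg¹.
CFSE(orbital) = 6×(-0.4Δo) + 1×(0.6Δo) = -1.8Δo; with Δo = 24660 cm⁻¹ that is -44388 cm⁻¹.
High-spin d⁷ would be t₂g⁵ eg² with 2 pairs; low-spin has 3, so 1 excess pair costs +1P = +17990 cm⁻¹.
Overall CFSE = -44388 + 17990 = -26398 cm⁻¹.

-26398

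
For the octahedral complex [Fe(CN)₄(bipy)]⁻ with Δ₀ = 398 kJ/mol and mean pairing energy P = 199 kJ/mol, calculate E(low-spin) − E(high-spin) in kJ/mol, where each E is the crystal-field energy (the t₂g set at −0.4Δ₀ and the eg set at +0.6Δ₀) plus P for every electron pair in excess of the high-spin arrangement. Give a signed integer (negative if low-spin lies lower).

-398

Ligand charges: 4×(-1) from CN⁻ and 1×(+0) from bipy sum to -4; with overall charge -1, Fe is +3.
Group 8 minus oxidation state +3 gives a d⁵ configuration for Fe³⁺.
In the high-spin limit (t₂g³ eg²) the orbital term is 0.0Δ₀ = 0 kJ/mol, with no excess pairing.
For low-spin the configuration is t₂g⁵ eg⁰: orbital energy -2.0 × 398 = -796 kJ/mol, and 2 additional pairs relative to high-spin add 398 kJ/mol, giving -398 kJ/mol.
E(LS) − E(HS) = -398 − (0) = -398 kJ/mol.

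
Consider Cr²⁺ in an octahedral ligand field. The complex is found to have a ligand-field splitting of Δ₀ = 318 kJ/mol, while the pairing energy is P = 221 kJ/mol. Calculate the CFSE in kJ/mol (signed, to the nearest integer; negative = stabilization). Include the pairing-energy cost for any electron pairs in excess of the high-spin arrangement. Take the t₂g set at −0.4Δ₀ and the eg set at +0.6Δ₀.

-288

Cr sits in group 6; removing 2 electrons leaves Cr²⁺ with 6 − 2 = 4 d electrons.
Δ₀ > P, so pairing is preferred: the ground state is low-spin.
That gives t₂g⁴ eg⁰.
Orbital CFSE = -1.6Δ₀ = -1.6 × 318 = -509 kJ/mol.
Excess pairs vs high-spin: 1 − 0 = 1; pairing cost = +221 kJ/mol.
Net CFSE = -509 + 221 = -288 kJ/mol.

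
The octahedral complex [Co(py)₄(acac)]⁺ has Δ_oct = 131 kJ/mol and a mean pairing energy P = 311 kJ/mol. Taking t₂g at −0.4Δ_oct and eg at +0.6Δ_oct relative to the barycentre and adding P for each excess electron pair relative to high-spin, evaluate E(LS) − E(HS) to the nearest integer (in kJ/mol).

180

Ligand charges: 4×(+0) from py and 1×(-1) from acac⁻ sum to -1; with overall charge +1, Co is +2.
Co is in group 9, so Co²⁺ is d⁷ (9 − 2 = 7).
In the high-spin limit (t₂g⁵ eg²) the orbital term is -0.8Δ_oct = -105 kJ/mol, with no excess pairing.
For low-spin the configuration is t₂g⁶ eg¹: orbital energy -1.8 × 131 = -236 kJ/mol, and 1 additional pair relative to high-spin adds 311 kJ/mol, giving 75 kJ/mol.
Thus E(LS) − E(HS) = 180 kJ/mol.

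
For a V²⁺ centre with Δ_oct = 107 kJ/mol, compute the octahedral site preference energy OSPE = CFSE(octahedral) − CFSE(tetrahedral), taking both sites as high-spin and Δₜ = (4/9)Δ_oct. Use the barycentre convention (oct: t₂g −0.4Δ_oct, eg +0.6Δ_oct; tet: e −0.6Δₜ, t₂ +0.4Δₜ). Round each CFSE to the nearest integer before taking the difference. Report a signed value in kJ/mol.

V sits in group 5; removing 2 electrons leaves V²⁺ with 5 − 2 = 3 d electrons.
Octahedral high-spin t₂g³ eg⁰: CFSE = -1.2 × 107 = -128 kJ/mol.
In a tetrahedral site the filling is e² t₂¹: CFSE(tet) = -0.8Δₜ = -0.8 × (4/9)(107) = -38 kJ/mol.
Subtracting, OSPE = -128 − (-38) = -90 kJ/mol.

-90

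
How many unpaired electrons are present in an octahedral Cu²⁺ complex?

Cu sits in group 11; removing 2 electrons leaves Cu²⁺ with 11 − 2 = 9 d electrons.
For octahedral d⁹ the high- and low-spin configurations coincide.
Configuration: t2g^6 e_g^3, giving 1 unpaired electron.

1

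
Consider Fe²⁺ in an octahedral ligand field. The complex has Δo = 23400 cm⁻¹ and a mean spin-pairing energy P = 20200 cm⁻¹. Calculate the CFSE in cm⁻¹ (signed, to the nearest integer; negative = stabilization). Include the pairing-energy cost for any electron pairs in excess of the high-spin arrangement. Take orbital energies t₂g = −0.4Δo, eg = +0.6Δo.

Fe sits in group 8; removing 2 electrons leaves Fe²⁺ with 8 − 2 = 6 d electrons.
Δo > P, so pairing is preferred: the ground state is low-spin.
Configuration: t₂g⁶ eg⁰.
Orbital CFSE = -2.4Δo = -2.4 × 23400 = -56160 cm⁻¹.
Excess pairs vs high-spin: 3 − 1 = 2; pairing cost = +40400 cm⁻¹.
Net CFSE = -56160 + 40400 = -15760 cm⁻¹.

-15760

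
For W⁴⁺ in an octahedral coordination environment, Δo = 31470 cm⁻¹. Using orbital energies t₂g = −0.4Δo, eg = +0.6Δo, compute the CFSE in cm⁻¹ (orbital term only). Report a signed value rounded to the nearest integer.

-25176

W⁴⁺: group 6, so d-count = 6 − 4 = 2.
For octahedral d² the high- and low-spin configurations coincide.
The d² electrons fill as t₂g² eg⁰.
Orbital CFSE = 2(-0.4) + 0(0.6) = -0.8Δo = -0.8 × 31470 = -25176 cm⁻¹.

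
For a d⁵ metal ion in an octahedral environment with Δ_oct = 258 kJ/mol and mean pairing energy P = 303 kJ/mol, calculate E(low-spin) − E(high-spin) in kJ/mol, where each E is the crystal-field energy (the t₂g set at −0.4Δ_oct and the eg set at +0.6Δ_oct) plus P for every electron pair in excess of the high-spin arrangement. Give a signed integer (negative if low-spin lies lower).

High-spin: t₂g³ eg², CFSE = 0.0Δ_oct = 0 kJ/mol.
For low-spin the configuration is t₂g⁵ eg⁰: orbital energy -2.0 × 258 = -516 kJ/mol, and 2 additional pairs relative to high-spin add 606 kJ/mol, giving 90 kJ/mol.
E(LS) − E(HS) = 90 − (0) = 90 kJ/mol.

90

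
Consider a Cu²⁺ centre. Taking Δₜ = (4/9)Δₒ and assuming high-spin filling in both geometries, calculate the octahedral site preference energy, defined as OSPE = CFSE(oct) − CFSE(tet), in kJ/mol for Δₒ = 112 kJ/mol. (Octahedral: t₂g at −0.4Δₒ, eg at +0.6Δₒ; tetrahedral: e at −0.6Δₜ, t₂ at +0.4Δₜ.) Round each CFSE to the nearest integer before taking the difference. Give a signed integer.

-47

Cu²⁺: group 11, so d-count = 11 − 2 = 9.
Octahedral (high-spin): t₂g⁶ eg³, CFSE = 6(−0.4) + 3(+0.6) = -0.6Δₒ = -0.6 × 112 = -67 kJ/mol.
In a tetrahedral site the filling is e⁴ t₂⁵: CFSE(tet) = -0.4Δₜ = -0.4 × (4/9)(112) = -20 kJ/mol.
OSPE = -67 − (-20) = -47 kJ/mol.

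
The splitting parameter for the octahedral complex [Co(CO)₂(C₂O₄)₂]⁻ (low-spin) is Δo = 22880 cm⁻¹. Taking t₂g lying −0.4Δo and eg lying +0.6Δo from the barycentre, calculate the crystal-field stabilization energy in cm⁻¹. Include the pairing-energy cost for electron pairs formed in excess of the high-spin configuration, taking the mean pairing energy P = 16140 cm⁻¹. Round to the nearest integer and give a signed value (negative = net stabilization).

Ligand charges: 2×(+0) from CO and 2×(-2) from C₂O₄²⁻ sum to -4; with overall charge -1, Co is +3.
Group 9 minus oxidation state +3 gives a d⁶ configuration for Co³⁺.
Electron filling gives t₂g⁶ eg⁰.
The orbital stabilization is -2.4Δo = -2.4 × 22880 = -54912 cm⁻¹.
High-spin d⁶ would be t₂g⁴ eg² with 1 pair; low-spin has 3, so 2 excess pairs cost +2P = +32280 cm⁻¹.
Net CFSE = -54912 + 32280 = -22632 cm⁻¹.

-22632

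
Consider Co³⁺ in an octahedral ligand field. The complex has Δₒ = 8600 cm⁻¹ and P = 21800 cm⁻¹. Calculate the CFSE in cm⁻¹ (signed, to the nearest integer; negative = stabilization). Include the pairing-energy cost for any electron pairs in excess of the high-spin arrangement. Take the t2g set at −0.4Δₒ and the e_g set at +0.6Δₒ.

Co is in group 9, so Co³⁺ is d⁶ (9 − 3 = 6).
Since Δₒ = 8600 cm⁻¹ < P = 21800 cm⁻¹, the complex adopts the high-spin configuration.
Configuration: t2g^4 e_g^2.
Orbital CFSE = -0.4Δₒ = -0.4 × 8600 = -3440 cm⁻¹.
High-spin has no excess pairs, so no pairing correction applies.

-3440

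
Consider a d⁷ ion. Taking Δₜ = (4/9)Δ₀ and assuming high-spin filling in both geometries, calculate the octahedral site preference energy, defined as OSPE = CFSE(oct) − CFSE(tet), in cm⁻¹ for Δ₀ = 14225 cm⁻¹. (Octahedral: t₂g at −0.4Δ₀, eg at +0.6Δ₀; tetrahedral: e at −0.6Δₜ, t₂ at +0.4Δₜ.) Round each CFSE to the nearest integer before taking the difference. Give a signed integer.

-3793

In an octahedral site d⁷ (HS) is t2g^5 e_g^2, giving CFSE(oct) = -0.8Δ₀ = -11380 cm⁻¹.
Tetrahedral e^4 t2^3 gives -1.2Δₜ = -1.2 × (4/9) × 14225 = -7587 cm⁻¹.
OSPE = CFSE(oct) − CFSE(tet) = -11380 − (-7587) = -3793 cm⁻¹.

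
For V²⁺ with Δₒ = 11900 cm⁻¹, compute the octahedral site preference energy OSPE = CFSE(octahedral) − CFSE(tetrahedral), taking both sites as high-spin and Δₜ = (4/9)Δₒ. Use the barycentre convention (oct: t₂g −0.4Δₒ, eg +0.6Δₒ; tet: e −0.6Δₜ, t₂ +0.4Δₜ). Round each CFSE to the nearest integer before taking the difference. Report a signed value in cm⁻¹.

-10049

Group 5 minus oxidation state +2 gives a d³ configuration for V²⁺.
Octahedral high-spin t2g^3 e_g^0: CFSE = -1.2 × 11900 = -14280 cm⁻¹.
In a tetrahedral site the filling is e^2 t2^1: CFSE(tet) = -0.8Δₜ = -0.8 × (4/9)(11900) = -4231 cm⁻¹.
Subtracting, OSPE = -14280 − (-4231) = -10049 cm⁻¹.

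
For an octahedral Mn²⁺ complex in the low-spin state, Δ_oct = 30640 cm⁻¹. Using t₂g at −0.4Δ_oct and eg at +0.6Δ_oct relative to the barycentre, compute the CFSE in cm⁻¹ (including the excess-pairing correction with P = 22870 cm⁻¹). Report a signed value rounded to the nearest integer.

-15540

Mn sits in group 7; removing 2 electrons leaves Mn²⁺ with 7 − 2 = 5 d electrons.
The d⁵ electrons fill as t₂g⁵ eg⁰.
Orbital CFSE = 5(-0.4) + 0(0.6) = -2.0Δ_oct = -2.0 × 30640 = -61280 cm⁻¹.
Relative to high-spin t₂g³ eg² (0 paired), the low-spin configuration has 2 additional pairs, contributing +2 × 22870 = +45740 cm⁻¹.
Overall CFSE = -61280 + 45740 = -15540 cm⁻¹.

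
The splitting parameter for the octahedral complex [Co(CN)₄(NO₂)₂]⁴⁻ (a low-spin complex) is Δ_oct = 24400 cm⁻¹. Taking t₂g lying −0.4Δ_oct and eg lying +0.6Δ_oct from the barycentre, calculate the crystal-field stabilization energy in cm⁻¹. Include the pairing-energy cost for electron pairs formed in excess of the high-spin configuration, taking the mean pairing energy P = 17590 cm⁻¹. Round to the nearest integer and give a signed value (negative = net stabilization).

-26330

Ligand charges: 4×(-1) from CN⁻ and 2×(-1) from NO₂⁻ sum to -6; with overall charge -4, Co is +2.
Group 9 minus oxidation state +2 gives a d⁷ configuration for Co²⁺.
Electron filling gives t₂g⁶ eg¹.
The orbital stabilization is -1.8Δ_oct = -1.8 × 24400 = -43920 cm⁻¹.
Relative to high-spin t₂g⁵ eg² (2 paired), the low-spin configuration has 1 additional pair, contributing +1 × 17590 = +17590 cm⁻¹.
Combining: -43920 + 17590 = -26330 cm⁻¹.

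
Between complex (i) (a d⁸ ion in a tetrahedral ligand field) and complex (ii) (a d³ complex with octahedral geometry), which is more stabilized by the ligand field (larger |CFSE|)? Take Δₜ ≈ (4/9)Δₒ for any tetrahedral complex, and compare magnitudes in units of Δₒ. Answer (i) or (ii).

(ii)

(i): Tetrahedral splitting is small, so the complex is high-spin; e⁴ t₂⁴, CFSE = -0.8Δₜ ≈ -0.36Δₒ.
(ii): t₂g³ eg⁰, CFSE = -1.2Δₒ.
So (ii) has the larger |CFSE|.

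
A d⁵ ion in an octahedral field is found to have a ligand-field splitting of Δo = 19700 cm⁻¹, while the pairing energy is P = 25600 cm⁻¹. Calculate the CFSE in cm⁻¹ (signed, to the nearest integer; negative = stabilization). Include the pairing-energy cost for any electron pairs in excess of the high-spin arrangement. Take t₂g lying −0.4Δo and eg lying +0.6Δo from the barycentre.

0

With Δo < P the complex is high-spin.
Filling d⁵ accordingly: t₂g³ eg².
Orbital CFSE = 0.0Δo = 0.0 × 19700 = 0 cm⁻¹.
High-spin has no excess pairs, so no pairing correction applies.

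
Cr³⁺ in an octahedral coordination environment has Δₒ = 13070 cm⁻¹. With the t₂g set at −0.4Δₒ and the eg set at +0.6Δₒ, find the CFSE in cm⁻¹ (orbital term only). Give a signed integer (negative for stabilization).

Group 6 minus oxidation state +3 gives a d³ configuration for Cr³⁺.
Electron filling gives t₂g³ eg⁰.
The orbital stabilization is -1.2Δₒ = -1.2 × 13070 = -15684 cm⁻¹.

-15684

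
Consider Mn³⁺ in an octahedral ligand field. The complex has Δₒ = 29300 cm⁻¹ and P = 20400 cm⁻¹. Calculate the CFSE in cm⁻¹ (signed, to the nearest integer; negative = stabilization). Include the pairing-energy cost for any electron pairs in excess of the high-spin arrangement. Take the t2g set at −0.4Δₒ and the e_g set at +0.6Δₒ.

-26480

Mn is in group 7, so Mn³⁺ is d⁴ (7 − 3 = 4).
With Δₒ > P the complex is low-spin.
Configuration: t2g^4 e_g^0.
Orbital CFSE = -1.6Δₒ = -1.6 × 29300 = -46880 cm⁻¹.
Excess pairs vs high-spin: 1 − 0 = 1; pairing cost = +20400 cm⁻¹.
Net CFSE = -46880 + 20400 = -26480 cm⁻¹.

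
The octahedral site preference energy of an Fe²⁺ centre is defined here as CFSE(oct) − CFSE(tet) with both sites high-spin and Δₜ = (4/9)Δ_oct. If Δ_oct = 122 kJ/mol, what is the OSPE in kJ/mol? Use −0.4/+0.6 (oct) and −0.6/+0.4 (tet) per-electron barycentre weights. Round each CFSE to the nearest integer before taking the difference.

Group 8 minus oxidation state +2 gives a d⁶ configuration for Fe²⁺.
Octahedral (high-spin): t₂g⁴ eg², CFSE = 4(−0.4) + 2(+0.6) = -0.4Δ_oct = -0.4 × 122 = -49 kJ/mol.
Tetrahedral e³ t₂³ gives -0.6Δₜ = -0.6 × (4/9) × 122 = -33 kJ/mol.
Subtracting, OSPE = -49 − (-33) = -16 kJ/mol.

-16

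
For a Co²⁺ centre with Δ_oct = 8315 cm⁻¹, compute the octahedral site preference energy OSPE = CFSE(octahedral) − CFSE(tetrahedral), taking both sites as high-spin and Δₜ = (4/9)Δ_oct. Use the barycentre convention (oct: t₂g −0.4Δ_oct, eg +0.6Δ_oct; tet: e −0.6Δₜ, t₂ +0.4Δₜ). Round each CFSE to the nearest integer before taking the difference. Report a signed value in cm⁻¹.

Co is in group 9, so Co²⁺ is d⁷ (9 − 2 = 7).
In an octahedral site d⁷ (HS) is t2g^5 e_g^2, giving CFSE(oct) = -0.8Δ_oct = -6652 cm⁻¹.
Tetrahedral: e^4 t2^3, CFSE = 4(−0.6) + 3(+0.4) = -1.2Δₜ = -1.2 × (4/9) × 8315 = -4435 cm⁻¹.
OSPE = CFSE(oct) − CFSE(tet) = -6652 − (-4435) = -2217 cm⁻¹.

-2217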